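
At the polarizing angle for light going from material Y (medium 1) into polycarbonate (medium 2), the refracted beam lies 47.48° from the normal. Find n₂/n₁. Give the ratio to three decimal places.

n₂/n₁ ≈ 0.917

At Brewster incidence θ_B = 90° − θ_t = 90° − 47.48° = 42.52°.
Then n₂/n₁ = tan θ_B = tan 42.52° = 0.917.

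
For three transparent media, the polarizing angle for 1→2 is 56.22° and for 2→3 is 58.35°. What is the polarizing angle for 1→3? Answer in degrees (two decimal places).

Each Brewster angle gives a ratio: n₂/n₁ = tan 56.22° = 1.4949, n₃/n₂ = tan 58.35° = 1.6223.
n₃/n₁ = 2.4252. Then tan θ_B(1→3) = n₃/n₁, so θ_B(1→3) = arctan(2.4252) = 67.59°.

θ_B ≈ 67.59°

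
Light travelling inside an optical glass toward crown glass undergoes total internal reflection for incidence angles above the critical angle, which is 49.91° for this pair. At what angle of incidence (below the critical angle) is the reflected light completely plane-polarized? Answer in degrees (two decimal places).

sin θ_c = n₂/n₁, so n₂/n₁ = sin 49.91° = 0.7650.
Brewster: tan θ_B = n₂/n₁ = 0.7650.
θ_B = arctan(0.7650) = 37.42°.

θ_B ≈ 37.42°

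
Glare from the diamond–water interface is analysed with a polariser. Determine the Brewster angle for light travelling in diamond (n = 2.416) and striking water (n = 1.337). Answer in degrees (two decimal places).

tan θ_B = n₂/n₁ = 1.337/2.416 = 0.5534.
θ_B = arctan(0.5534) = 28.96°.

θ_B ≈ 28.96°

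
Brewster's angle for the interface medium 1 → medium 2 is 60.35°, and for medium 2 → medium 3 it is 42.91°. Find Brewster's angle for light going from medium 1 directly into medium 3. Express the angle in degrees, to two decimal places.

n₂/n₁ = tan 60.35° = 1.7567 and n₃/n₂ = tan 42.91° = 0.9296.
n₃/n₁ = 1.6330. Then tan θ_B(1→3) = n₃/n₁, so θ_B(1→3) = arctan(1.6330) = 58.52°.

θ_B ≈ 58.52°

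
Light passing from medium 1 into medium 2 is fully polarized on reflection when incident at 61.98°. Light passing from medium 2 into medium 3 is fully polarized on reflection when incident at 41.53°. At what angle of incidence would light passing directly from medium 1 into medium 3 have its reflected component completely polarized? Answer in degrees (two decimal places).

tan θ_B(1→2) = n₂/n₁ = tan 61.98° = 1.8791.
tan θ_B(2→3) = n₃/n₂ = tan 41.53° = 0.8857.
Multiplying, n₃/n₁ = 1.8791 × 0.8857 = 1.6643, and θ_B(1→3) = arctan 1.6643 = 59.00°.

θ_B ≈ 59.00°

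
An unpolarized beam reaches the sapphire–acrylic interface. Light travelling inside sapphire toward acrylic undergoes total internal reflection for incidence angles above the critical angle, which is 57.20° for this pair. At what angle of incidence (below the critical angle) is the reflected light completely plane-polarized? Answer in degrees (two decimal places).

θ_B ≈ 40.05°

n₂/n₁ = sin θ_c = sin 57.20° = 0.8406.
tan θ_B equals the same ratio, so θ_B = arctan(0.8406) = 40.05°.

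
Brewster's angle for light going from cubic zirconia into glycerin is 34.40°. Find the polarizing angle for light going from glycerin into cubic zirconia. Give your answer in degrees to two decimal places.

θ_B' ≈ 55.60°

The two Brewster angles are complementary: θ_B' = 90° − θ_B = 90° − 34.40° = 55.60°.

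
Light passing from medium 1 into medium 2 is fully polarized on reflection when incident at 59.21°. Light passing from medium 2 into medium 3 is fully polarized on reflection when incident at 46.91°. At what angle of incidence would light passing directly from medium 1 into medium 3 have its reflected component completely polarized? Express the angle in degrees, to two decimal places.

n₂/n₁ = tan 59.21° = 1.6782 and n₃/n₂ = tan 46.91° = 1.0690.
Multiplying, n₃/n₁ = 1.6782 × 1.0690 = 1.7940, and θ_B(1→3) = arctan 1.7940 = 60.86°.

θ_B ≈ 60.86°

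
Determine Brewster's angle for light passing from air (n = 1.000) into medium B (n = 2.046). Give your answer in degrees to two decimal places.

tan θ_B = n₂/n₁ = 2.046/1.000 = 2.0460.
So θ_B = arctan 2.0460 = 63.95°.

θ_B ≈ 63.95°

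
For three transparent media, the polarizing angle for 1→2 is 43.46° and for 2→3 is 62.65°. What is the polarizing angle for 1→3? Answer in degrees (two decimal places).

θ_B ≈ 61.37°

n₂/n₁ = tan 43.46° = 0.9476 and n₃/n₂ = tan 62.65° = 1.9333.
Multiplying, n₃/n₁ = 0.9476 × 1.9333 = 1.8321, and θ_B(1→3) = arctan 1.8321 = 61.37°.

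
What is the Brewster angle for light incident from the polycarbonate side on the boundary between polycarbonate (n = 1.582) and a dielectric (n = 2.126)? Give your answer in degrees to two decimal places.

θ_B ≈ 53.35°

Here n₂/n₁ = 2.126/1.582 = 1.3439, and Brewster's law gives tan θ_B = n₂/n₁.
θ_B = arctan(1.3439) = 53.35°.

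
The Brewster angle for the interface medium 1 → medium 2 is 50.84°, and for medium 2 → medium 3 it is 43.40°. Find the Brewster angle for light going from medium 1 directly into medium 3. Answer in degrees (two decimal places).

θ_B ≈ 49.26°

n₂/n₁ = tan 50.84° = 1.2279 and n₃/n₂ = tan 43.40° = 0.9457.
n₃/n₁ = 1.1611. Then tan θ_B(1→3) = n₃/n₁, so θ_B(1→3) = arctan(1.1611) = 49.26°.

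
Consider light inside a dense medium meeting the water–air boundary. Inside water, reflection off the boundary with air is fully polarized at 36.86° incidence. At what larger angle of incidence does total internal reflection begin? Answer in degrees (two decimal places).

θ_c ≈ 48.57°

tan θ_B = n₂/n₁ = tan 36.86° = 0.7497.
Total internal reflection: sin θ_c = n₂/n₁ = 0.7497.
θ_c = arcsin(0.7497) = 48.57°.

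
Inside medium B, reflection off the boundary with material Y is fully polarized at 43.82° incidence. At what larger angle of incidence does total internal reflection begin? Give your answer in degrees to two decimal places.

From Brewster, n₂/n₁ = tan θ_B = tan 43.82° = 0.9596.
Then sin θ_c = n₂/n₁ = 0.9596, so θ_c = arcsin 0.9596 = 73.67°.

θ_c ≈ 73.67°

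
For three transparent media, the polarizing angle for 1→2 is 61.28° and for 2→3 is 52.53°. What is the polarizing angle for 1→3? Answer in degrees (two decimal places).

tan θ_B(1→2) = n₂/n₁ = tan 61.28° = 1.8250.
tan θ_B(2→3) = n₃/n₂ = tan 52.53° = 1.3046.
So n₃/n₁ = (n₂/n₁)(n₃/n₂) = 1.8250 × 1.3046 = 2.3810.
θ_B(1→3) = arctan(2.3810) = 67.22°.

θ_B ≈ 67.22°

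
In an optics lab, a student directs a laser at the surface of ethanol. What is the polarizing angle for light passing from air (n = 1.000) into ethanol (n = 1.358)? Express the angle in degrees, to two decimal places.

θ_B ≈ 53.63°

The reflected p-component vanishes when tan θ_B = n₂/n₁.
tan θ_B = n₂/n₁ = 1.358/1.000 = 1.3580.
So θ_B = arctan 1.3580 = 53.63°.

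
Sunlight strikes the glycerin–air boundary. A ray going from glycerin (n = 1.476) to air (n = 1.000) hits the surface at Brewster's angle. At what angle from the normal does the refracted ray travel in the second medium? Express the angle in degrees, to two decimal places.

θ_t ≈ 55.88°

θ_B = arctan(n₂/n₁) = arctan(1.000/1.476) = 34.12°.
Since θ_B + θ_t = 90° at Brewster incidence, θ_t = 90° − 34.12° = 55.88°.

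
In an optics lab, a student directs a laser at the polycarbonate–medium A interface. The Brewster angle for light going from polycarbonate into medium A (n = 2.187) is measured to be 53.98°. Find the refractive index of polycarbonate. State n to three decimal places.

n ≈ 1.590

Brewster's law: tan θ_B = n₂/n₁ (light incident in polycarbonate, refracted into medium A).
n₁ = n₂ / tan θ_B = 2.187 / tan 53.98° = 1.590.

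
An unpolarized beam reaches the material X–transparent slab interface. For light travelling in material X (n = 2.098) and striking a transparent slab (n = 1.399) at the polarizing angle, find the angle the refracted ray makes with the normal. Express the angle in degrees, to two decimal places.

θ_B = arctan(n₂/n₁) = arctan(1.399/2.098) = 33.70°.
The refracted ray is perpendicular to the reflected ray, so θ_t = 90° − θ_B = 56.30°.

θ_t ≈ 56.30°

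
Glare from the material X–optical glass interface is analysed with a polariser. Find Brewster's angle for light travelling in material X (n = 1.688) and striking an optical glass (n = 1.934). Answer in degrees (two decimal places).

The reflected p-component vanishes when tan θ_B = n₂/n₁.
Here n₂/n₁ = 1.934/1.688 = 1.1457, and Brewster's law gives tan θ_B = n₂/n₁.
So θ_B = arctan 1.1457 = 48.89°.

θ_B ≈ 48.89°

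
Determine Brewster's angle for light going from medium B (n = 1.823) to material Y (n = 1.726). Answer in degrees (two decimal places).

Here n₂/n₁ = 1.726/1.823 = 0.9468, and Brewster's law gives tan θ_B = n₂/n₁.
θ_B = arctan(0.9468) = 43.43°.

θ_B ≈ 43.43°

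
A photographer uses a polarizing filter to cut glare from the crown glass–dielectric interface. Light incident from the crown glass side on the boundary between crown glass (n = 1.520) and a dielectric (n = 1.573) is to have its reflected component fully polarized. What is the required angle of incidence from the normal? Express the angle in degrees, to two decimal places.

θ_B ≈ 45.98°

The reflected p-component vanishes when tan θ_B = n₂/n₁.
Brewster's condition: tan θ_B = n₂/n₁ = 1.573/1.520 = 1.0349.
So θ_B = arctan 1.0349 = 45.98°.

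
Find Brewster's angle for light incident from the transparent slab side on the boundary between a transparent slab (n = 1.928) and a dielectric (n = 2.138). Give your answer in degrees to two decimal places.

Here n₂/n₁ = 2.138/1.928 = 1.1089, and Brewster's law gives tan θ_B = n₂/n₁. Taking the arctangent, θ_B = 47.96°.

θ_B ≈ 47.96°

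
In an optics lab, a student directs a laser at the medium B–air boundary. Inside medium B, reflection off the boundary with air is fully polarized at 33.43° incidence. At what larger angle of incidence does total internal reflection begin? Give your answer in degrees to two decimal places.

tan θ_B = n₂/n₁ = tan 33.43° = 0.6601.
Total internal reflection: sin θ_c = n₂/n₁ = 0.6601.
θ_c = arcsin(0.6601) = 41.31°.

θ_c ≈ 41.31°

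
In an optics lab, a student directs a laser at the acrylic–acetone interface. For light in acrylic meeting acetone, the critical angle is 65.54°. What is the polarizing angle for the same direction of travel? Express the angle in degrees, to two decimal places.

θ_B ≈ 42.31°

sin θ_c = n₂/n₁, so n₂/n₁ = sin 65.54° = 0.9103.
Brewster: tan θ_B = n₂/n₁ = 0.9103.
θ_B = arctan(0.9103) = 42.31°.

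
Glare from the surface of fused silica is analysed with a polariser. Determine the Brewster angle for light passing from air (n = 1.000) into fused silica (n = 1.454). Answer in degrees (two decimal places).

Brewster's condition: tan θ_B = n₂/n₁ = 1.454/1.000 = 1.4540. Taking the arctangent, θ_B = 55.48°.

θ_B ≈ 55.48°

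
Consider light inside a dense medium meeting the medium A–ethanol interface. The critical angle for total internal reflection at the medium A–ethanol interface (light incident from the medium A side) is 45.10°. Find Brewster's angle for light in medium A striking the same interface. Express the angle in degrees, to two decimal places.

θ_B ≈ 35.31°

At the critical angle sin θ_c = n₂/n₁, giving n₂/n₁ = sin 45.10° = 0.7083.
Then tan θ_B = n₂/n₁ = 0.7083, so θ_B = arctan 0.7083 = 35.31°.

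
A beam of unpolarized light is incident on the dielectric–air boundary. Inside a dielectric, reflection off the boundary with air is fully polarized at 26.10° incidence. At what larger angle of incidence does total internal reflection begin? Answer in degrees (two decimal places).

tan θ_B = n₂/n₁ = tan 26.10° = 0.4899.
Total internal reflection: sin θ_c = n₂/n₁ = 0.4899.
θ_c = arcsin(0.4899) = 29.33°.

θ_c ≈ 29.33°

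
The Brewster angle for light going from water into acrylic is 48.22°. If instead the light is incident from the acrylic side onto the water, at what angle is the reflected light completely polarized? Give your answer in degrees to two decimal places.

The two Brewster angles are complementary: θ_B' = 90° − θ_B = 90° − 48.22° = 41.78°.

θ_B' ≈ 41.78°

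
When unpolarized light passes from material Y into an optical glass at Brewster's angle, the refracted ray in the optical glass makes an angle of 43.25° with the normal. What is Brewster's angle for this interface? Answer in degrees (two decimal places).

Brewster's condition makes the reflected and refracted beams perpendicular: θ_B + θ_t = 90°.
So θ_B = 90° − θ_t = 90° − 43.25° = 46.75°.

θ_B ≈ 46.75°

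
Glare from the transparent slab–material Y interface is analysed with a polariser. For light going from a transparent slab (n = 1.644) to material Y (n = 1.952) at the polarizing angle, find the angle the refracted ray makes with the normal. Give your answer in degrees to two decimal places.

θ_B = arctan(n₂/n₁) = arctan(1.952/1.644) = 49.90°.
At Brewster's angle the reflected and refracted rays are perpendicular, so θ_t = 90° − θ_B = 90° − 49.90° = 40.10°.

θ_t ≈ 40.10°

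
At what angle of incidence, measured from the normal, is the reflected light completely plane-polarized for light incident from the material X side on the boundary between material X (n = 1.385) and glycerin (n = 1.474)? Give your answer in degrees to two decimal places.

θ_B ≈ 46.78°

tan θ_B = n₂/n₁ = 1.474/1.385 = 1.0643.
θ_B = arctan(1.0643) = 46.78°.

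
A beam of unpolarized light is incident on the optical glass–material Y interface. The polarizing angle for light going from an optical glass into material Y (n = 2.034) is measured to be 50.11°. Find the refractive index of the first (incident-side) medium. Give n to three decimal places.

Brewster's law: tan θ_B = n₂/n₁ (light incident in an optical glass, refracted into material Y).
n₁ = n₂ / tan θ_B = 2.034 / tan 50.11° = 1.700.

n ≈ 1.700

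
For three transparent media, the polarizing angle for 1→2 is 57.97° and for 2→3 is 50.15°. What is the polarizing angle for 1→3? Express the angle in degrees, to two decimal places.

θ_B ≈ 62.43°

Each Brewster angle gives a ratio: n₂/n₁ = tan 57.97° = 1.5985, n₃/n₂ = tan 50.15° = 1.1981.
Multiplying, n₃/n₁ = 1.5985 × 1.1981 = 1.9151, and θ_B(1→3) = arctan 1.9151 = 62.43°.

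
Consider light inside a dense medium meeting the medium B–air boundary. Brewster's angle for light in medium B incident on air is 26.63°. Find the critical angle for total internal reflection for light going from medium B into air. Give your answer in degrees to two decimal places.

θ_c ≈ 30.09°

n₂/n₁ = tan 26.63° = 0.5014; the critical angle satisfies sin θ_c = n₂/n₁.
θ_c = arcsin(0.5014) = 30.09°.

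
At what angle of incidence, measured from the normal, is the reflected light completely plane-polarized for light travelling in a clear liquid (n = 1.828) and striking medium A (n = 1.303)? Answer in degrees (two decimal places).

tan θ_B = n₂/n₁ = 1.303/1.828 = 0.7128.
θ_B = arctan(0.7128) = 35.48°.

θ_B ≈ 35.48°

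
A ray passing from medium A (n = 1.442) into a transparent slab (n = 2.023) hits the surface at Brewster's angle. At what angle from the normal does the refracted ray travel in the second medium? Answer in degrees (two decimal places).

First find Brewster's angle: tan θ_B = 2.023/1.442 = 1.4029, giving θ_B = 54.52°.
The refracted ray is perpendicular to the reflected ray, so θ_t = 90° − θ_B = 35.48°.

θ_t ≈ 35.48°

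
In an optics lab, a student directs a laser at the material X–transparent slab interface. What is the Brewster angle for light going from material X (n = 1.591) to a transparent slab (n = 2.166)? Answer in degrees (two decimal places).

θ_B ≈ 53.70°

Here n₂/n₁ = 2.166/1.591 = 1.3614, and Brewster's law gives tan θ_B = n₂/n₁.
So θ_B = arctan 1.3614 = 53.70°.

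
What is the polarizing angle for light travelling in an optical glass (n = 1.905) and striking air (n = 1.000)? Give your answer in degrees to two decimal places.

θ_B ≈ 27.70°

tan θ_B = n₂/n₁ = 1.000/1.905 = 0.5249.
θ_B = arctan(0.5249) = 27.70°.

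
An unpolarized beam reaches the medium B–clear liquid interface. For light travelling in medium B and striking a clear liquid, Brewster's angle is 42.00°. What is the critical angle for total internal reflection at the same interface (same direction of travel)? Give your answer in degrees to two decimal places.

θ_c ≈ 64.21°

From Brewster, n₂/n₁ = tan θ_B = tan 42.00° = 0.9004.
Then sin θ_c = n₂/n₁ = 0.9004, so θ_c = arcsin 0.9004 = 64.21°.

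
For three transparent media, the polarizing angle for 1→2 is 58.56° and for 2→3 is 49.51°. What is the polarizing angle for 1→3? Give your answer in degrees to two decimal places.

Each Brewster angle gives a ratio: n₂/n₁ = tan 58.56° = 1.6357, n₃/n₂ = tan 49.51° = 1.1713.
So n₃/n₁ = (n₂/n₁)(n₃/n₂) = 1.6357 × 1.1713 = 1.9158.
θ_B(1→3) = arctan(1.9158) = 62.44°.

θ_B ≈ 62.44°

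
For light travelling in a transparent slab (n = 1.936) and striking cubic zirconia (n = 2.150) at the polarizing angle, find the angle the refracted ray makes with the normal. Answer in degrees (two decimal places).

θ_t ≈ 42.00°

θ_B = arctan(n₂/n₁) = arctan(2.150/1.936) = 48.00°.
At Brewster's angle the reflected and refracted rays are perpendicular, so θ_t = 90° − θ_B = 90° − 48.00° = 42.00°.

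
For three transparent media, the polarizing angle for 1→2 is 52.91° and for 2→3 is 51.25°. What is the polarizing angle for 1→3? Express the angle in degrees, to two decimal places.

θ_B ≈ 58.75°

Each Brewster angle gives a ratio: n₂/n₁ = tan 52.91° = 1.3227, n₃/n₂ = tan 51.25° = 1.2460.
n₃/n₁ = 1.6481. Then tan θ_B(1→3) = n₃/n₁, so θ_B(1→3) = arctan(1.6481) = 58.75°.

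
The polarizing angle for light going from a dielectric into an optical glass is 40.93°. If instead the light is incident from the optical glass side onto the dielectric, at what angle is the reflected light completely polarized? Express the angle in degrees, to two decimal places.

tan θ_B' = n₁/n₂ = 1/tan θ_B, so θ_B' = 90° − θ_B.
θ_B' = 90° − 40.93° = 49.07°.

θ_B' ≈ 49.07°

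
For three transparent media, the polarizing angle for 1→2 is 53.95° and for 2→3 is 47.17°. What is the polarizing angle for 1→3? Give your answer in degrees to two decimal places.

Each Brewster angle gives a ratio: n₂/n₁ = tan 53.95° = 1.3739, n₃/n₂ = tan 47.17° = 1.0788.
Multiplying, n₃/n₁ = 1.3739 × 1.0788 = 1.4821, and θ_B(1→3) = arctan 1.4821 = 55.99°.

θ_B ≈ 55.99°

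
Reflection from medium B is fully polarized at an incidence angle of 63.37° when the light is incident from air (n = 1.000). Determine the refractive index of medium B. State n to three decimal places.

At Brewster's angle, tan θ_B = n₂/n₁ with n₁ on the incident side (air) and n₂ on the transmitted side (medium B).
n₂ = n₁ tan θ_B = 1.000 × tan 63.37° = 1.994.

n ≈ 1.994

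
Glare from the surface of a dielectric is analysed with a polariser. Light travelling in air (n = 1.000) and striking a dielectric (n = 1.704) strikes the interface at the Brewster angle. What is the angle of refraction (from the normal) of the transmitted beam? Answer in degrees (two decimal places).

θ_t ≈ 30.41°

tan θ_B = n₂/n₁ = 1.704/1.000 = 1.7040, so θ_B = 59.59°.
At Brewster's angle the reflected and refracted rays are perpendicular, so θ_t = 90° − θ_B = 90° − 59.59° = 30.41°.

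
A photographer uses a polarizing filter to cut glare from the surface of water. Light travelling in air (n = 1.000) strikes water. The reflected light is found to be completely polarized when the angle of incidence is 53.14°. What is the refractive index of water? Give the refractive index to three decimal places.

Full polarization of the reflected beam means tan θ_B = n₂/n₁, where n₁ is the incident medium (air).
n₂ = n₁ tan θ_B = 1.000 × tan 53.14° = 1.334.

n ≈ 1.334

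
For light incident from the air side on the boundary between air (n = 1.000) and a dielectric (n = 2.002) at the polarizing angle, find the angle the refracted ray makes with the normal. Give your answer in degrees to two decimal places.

θ_t ≈ 26.54°

tan θ_B = n₂/n₁ = 2.002/1.000 = 2.0020, so θ_B = 63.46°.
Since θ_B + θ_t = 90° at Brewster incidence, θ_t = 90° − 63.46° = 26.54°.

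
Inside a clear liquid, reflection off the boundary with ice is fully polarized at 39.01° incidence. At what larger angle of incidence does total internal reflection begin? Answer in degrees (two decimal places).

From Brewster, n₂/n₁ = tan θ_B = tan 39.01° = 0.8101.
Then sin θ_c = n₂/n₁ = 0.8101, so θ_c = arcsin 0.8101 = 54.10°.

θ_c ≈ 54.10°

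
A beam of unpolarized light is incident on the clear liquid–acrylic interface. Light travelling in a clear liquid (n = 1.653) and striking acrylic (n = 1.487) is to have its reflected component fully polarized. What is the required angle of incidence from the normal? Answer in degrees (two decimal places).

θ_B ≈ 41.97°

Here n₂/n₁ = 1.487/1.653 = 0.8996, and Brewster's law gives tan θ_B = n₂/n₁. Taking the arctangent, θ_B = 41.97°.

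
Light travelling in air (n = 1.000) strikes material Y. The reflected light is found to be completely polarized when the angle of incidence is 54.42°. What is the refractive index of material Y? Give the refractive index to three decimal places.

Brewster's law: tan θ_B = n₂/n₁ (light incident in air, refracted into material Y).
n₂ = n₁ tan θ_B = 1.000 × tan 54.42° = 1.398.

n ≈ 1.398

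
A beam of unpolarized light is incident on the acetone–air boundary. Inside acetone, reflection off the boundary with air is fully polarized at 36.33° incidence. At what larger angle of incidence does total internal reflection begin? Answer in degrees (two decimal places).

tan θ_B = n₂/n₁ = tan 36.33° = 0.7354.
Total internal reflection: sin θ_c = n₂/n₁ = 0.7354.
θ_c = arcsin(0.7354) = 47.34°.

θ_c ≈ 47.34°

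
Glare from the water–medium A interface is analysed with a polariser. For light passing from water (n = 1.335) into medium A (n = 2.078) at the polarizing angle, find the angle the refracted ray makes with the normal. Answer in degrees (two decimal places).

θ_B = arctan(n₂/n₁) = arctan(2.078/1.335) = 57.28°.
At Brewster's angle the reflected and refracted rays are perpendicular, so θ_t = 90° − θ_B = 90° − 57.28° = 32.72°.

θ_t ≈ 32.72°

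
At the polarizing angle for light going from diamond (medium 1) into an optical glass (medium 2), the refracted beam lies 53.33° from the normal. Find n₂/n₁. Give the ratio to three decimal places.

n₂/n₁ ≈ 0.745

θ_B + θ_t = 90°, so θ_B = 90° − 53.33° = 36.67°.
Then n₂/n₁ = tan θ_B = tan 36.67° = 0.745.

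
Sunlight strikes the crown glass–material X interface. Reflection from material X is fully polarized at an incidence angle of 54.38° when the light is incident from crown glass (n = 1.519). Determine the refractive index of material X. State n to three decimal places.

At the Brewster angle, tan θ_B = n₂/n₁ with n₁ on the incident side (crown glass) and n₂ on the transmitted side (material X).
n₂ = n₁ tan θ_B = 1.519 × tan 54.38° = 2.120.

n ≈ 2.120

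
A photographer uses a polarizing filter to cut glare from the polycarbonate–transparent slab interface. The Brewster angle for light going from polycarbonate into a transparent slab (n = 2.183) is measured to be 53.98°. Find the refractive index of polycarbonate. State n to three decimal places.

At the Brewster angle, tan θ_B = n₂/n₁ with n₁ on the incident side (polycarbonate) and n₂ on the transmitted side (a transparent slab).
n₁ = n₂ / tan θ_B = 2.183 / tan 53.98° = 1.587.

n ≈ 1.587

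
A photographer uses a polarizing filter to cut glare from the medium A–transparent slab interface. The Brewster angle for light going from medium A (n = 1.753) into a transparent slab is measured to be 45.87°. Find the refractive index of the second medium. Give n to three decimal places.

n ≈ 1.807

At the Brewster angle, tan θ_B = n₂/n₁ with n₁ on the incident side (medium A) and n₂ on the transmitted side (a transparent slab).
n₂ = n₁ tan θ_B = 1.753 × tan 45.87° = 1.807.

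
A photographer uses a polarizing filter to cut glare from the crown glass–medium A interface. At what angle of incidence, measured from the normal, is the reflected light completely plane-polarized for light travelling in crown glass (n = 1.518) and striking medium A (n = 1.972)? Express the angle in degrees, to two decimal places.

tan θ_B = n₂/n₁ = 1.972/1.518 = 1.2991.
θ_B = arctan(1.2991) = 52.41°.

θ_B ≈ 52.41°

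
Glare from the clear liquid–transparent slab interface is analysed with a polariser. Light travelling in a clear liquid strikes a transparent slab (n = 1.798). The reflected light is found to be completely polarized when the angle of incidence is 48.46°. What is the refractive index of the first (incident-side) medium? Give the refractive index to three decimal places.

Brewster's law: tan θ_B = n₂/n₁ (light incident in a clear liquid, refracted into a transparent slab).
n₁ = n₂ / tan θ_B = 1.798 / tan 48.46° = 1.593.

n ≈ 1.593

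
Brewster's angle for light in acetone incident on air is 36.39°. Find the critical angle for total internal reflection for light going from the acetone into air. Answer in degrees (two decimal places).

n₂/n₁ = tan 36.39° = 0.7370; the critical angle satisfies sin θ_c = n₂/n₁.
θ_c = arcsin(0.7370) = 47.48°.

θ_c ≈ 47.48°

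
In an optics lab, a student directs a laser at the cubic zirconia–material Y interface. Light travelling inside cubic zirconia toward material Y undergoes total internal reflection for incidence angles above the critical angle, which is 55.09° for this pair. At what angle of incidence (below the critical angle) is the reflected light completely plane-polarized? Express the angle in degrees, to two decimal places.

sin θ_c = n₂/n₁, so n₂/n₁ = sin 55.09° = 0.8201.
Brewster: tan θ_B = n₂/n₁ = 0.8201.
θ_B = arctan(0.8201) = 39.35°.

θ_B ≈ 39.35°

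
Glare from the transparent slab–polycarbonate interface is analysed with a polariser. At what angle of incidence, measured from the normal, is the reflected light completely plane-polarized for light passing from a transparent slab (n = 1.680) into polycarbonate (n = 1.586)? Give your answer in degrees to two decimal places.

tan θ_B = n₂/n₁ = 1.586/1.680 = 0.9440.
θ_B = arctan(0.9440) = 43.35°.

θ_B ≈ 43.35°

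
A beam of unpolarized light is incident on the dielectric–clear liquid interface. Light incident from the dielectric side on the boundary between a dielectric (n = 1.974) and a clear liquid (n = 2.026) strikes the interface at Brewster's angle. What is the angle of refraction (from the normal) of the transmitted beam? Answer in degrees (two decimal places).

tan θ_B = n₂/n₁ = 2.026/1.974 = 1.0263, so θ_B = 45.74°.
Since θ_B + θ_t = 90° at Brewster incidence, θ_t = 90° − 45.74° = 44.26°.

θ_t ≈ 44.26°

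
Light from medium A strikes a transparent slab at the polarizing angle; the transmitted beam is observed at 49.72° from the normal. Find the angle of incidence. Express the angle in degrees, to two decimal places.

Brewster's condition makes the reflected and refracted beams perpendicular: θ_B + θ_t = 90°.
So θ_B = 90° − θ_t = 90° − 49.72° = 40.28°.

θ_B ≈ 40.28°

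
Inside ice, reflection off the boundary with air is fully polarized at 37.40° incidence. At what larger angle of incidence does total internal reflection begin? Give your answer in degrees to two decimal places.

θ_c ≈ 49.87°

n₂/n₁ = tan 37.40° = 0.7646; the critical angle satisfies sin θ_c = n₂/n₁.
θ_c = arcsin(0.7646) = 49.87°.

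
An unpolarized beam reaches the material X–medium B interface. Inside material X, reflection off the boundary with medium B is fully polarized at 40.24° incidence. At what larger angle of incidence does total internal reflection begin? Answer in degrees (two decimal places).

θ_c ≈ 57.81°

n₂/n₁ = tan 40.24° = 0.8463; the critical angle satisfies sin θ_c = n₂/n₁.
θ_c = arcsin(0.8463) = 57.81°.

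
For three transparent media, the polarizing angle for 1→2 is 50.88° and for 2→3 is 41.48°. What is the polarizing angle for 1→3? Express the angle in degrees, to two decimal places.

n₂/n₁ = tan 50.88° = 1.2296 and n₃/n₂ = tan 41.48° = 0.8841.
Multiplying, n₃/n₁ = 1.2296 × 0.8841 = 1.0871, and θ_B(1→3) = arctan 1.0871 = 47.39°.

θ_B ≈ 47.39°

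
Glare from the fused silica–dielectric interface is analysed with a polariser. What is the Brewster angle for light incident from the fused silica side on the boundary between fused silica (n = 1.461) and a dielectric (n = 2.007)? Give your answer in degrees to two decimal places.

Here n₂/n₁ = 2.007/1.461 = 1.3737, and Brewster's law gives tan θ_B = n₂/n₁. Taking the arctangent, θ_B = 53.95°.

θ_B ≈ 53.95°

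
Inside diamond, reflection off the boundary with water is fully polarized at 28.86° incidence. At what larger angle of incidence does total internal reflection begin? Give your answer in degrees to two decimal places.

tan θ_B = n₂/n₁ = tan 28.86° = 0.5511.
Total internal reflection: sin θ_c = n₂/n₁ = 0.5511.
θ_c = arcsin(0.5511) = 33.44°.

θ_c ≈ 33.44°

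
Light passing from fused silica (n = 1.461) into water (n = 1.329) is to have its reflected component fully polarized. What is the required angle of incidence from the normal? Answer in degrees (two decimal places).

tan θ_B = n₂/n₁ = 1.329/1.461 = 0.9097.
So θ_B = arctan 0.9097 = 42.29°.

θ_B ≈ 42.29°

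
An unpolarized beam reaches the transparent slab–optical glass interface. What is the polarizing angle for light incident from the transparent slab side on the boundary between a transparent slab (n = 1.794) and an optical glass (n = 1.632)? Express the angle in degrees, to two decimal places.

tan θ_B = n₂/n₁ = 1.632/1.794 = 0.9097. Taking the arctangent, θ_B = 42.29°.

θ_B ≈ 42.29°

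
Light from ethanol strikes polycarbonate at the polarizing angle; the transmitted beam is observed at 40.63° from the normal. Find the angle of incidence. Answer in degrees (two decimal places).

θ_B ≈ 49.37°

Brewster's condition makes the reflected and refracted beams perpendicular: θ_B + θ_t = 90°.
θ_B = 90° − 40.63° = 49.37°.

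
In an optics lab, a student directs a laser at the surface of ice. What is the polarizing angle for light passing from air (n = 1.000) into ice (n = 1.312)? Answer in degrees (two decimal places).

tan θ_B = n₂/n₁ = 1.312/1.000 = 1.3120. Taking the arctangent, θ_B = 52.69°.

θ_B ≈ 52.69°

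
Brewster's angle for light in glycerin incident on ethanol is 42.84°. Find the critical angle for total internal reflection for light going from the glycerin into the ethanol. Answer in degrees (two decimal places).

tan θ_B = n₂/n₁ = tan 42.84° = 0.9273.
Total internal reflection: sin θ_c = n₂/n₁ = 0.9273.
θ_c = arcsin(0.9273) = 68.02°.

θ_c ≈ 68.02°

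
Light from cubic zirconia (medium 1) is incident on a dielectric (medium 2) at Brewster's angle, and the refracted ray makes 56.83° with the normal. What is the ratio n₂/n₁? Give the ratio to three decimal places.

At Brewster incidence θ_B = 90° − θ_t = 90° − 56.83° = 33.17°.
Then n₂/n₁ = tan θ_B = tan 33.17° = 0.654.

n₂/n₁ ≈ 0.654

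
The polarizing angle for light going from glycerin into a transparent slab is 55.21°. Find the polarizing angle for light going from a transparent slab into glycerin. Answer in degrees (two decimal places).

θ_B' ≈ 34.79°

The two Brewster angles are complementary: θ_B' = 90° − θ_B = 90° − 55.21° = 34.79°.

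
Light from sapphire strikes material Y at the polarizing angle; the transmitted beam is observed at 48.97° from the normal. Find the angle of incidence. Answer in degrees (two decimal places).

θ_B ≈ 41.03°

Since the reflected and refracted rays are at right angles at the polarizing angle, θ_B + θ_t = 90°.
θ_B = 90° − 48.97° = 41.03°.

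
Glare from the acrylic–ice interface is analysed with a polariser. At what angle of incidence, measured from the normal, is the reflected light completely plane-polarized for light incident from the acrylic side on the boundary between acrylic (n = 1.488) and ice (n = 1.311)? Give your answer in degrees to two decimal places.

At Brewster's angle the reflected and refracted rays are perpendicular, which with Snell's law gives tan θ_B = n₂/n₁.
Brewster's condition: tan θ_B = n₂/n₁ = 1.311/1.488 = 0.8810.
So θ_B = arctan 0.8810 = 41.38°.

θ_B ≈ 41.38°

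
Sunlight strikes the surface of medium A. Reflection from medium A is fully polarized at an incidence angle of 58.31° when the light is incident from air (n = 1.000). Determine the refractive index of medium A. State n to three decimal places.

At the polarizing angle, tan θ_B = n₂/n₁ with n₁ on the incident side (air) and n₂ on the transmitted side (medium A).
n₂ = n₁ tan θ_B = 1.000 × tan 58.31° = 1.620.

n ≈ 1.620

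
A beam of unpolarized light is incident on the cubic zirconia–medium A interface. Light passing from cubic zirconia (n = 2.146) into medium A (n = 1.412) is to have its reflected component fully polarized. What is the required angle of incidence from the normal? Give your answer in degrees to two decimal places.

θ_B ≈ 33.34°

At Brewster's angle the reflected and refracted rays are perpendicular, which with Snell's law gives tan θ_B = n₂/n₁.
Here n₂/n₁ = 1.412/2.146 = 0.6580, and Brewster's law gives tan θ_B = n₂/n₁. Taking the arctangent, θ_B = 33.34°.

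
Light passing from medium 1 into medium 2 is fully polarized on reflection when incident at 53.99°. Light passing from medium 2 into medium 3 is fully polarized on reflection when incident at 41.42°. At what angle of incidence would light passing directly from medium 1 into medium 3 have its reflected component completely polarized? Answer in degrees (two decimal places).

n₂/n₁ = tan 53.99° = 1.3759 and n₃/n₂ = tan 41.42° = 0.8822.
Multiplying, n₃/n₁ = 1.3759 × 0.8822 = 1.2139, and θ_B(1→3) = arctan 1.2139 = 50.52°.

θ_B ≈ 50.52°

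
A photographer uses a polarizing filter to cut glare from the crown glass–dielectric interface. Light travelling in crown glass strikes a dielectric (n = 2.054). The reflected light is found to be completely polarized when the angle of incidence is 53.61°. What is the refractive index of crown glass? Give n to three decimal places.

n ≈ 1.514

Brewster's law: tan θ_B = n₂/n₁ (light incident in crown glass, refracted into a dielectric).
n₁ = n₂ / tan θ_B = 2.054 / tan 53.61° = 1.514.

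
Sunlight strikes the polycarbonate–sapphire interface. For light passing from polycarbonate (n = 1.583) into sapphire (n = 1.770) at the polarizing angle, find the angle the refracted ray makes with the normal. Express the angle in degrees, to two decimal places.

θ_t ≈ 41.81°

tan θ_B = n₂/n₁ = 1.770/1.583 = 1.1181, so θ_B = 48.19°.
At Brewster's angle the reflected and refracted rays are perpendicular, so θ_t = 90° − θ_B = 90° − 48.19° = 41.81°.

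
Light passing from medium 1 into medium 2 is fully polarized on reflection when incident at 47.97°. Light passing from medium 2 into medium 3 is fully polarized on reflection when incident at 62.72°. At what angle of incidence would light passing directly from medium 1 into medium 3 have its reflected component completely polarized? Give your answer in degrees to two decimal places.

tan θ_B(1→2) = n₂/n₁ = tan 47.97° = 1.1094.
tan θ_B(2→3) = n₃/n₂ = tan 62.72° = 1.9391.
Multiplying, n₃/n₁ = 1.1094 × 1.9391 = 2.1514, and θ_B(1→3) = arctan 2.1514 = 65.07°.

θ_B ≈ 65.07°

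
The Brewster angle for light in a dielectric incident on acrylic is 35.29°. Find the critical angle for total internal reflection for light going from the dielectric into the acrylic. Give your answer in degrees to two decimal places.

θ_c ≈ 45.05°

tan θ_B = n₂/n₁ = tan 35.29° = 0.7078.
Total internal reflection: sin θ_c = n₂/n₁ = 0.7078.
θ_c = arcsin(0.7078) = 45.05°.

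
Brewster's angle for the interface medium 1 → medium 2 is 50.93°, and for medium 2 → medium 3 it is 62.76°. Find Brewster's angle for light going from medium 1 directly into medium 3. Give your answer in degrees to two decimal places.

θ_B ≈ 67.32°

Each Brewster angle gives a ratio: n₂/n₁ = tan 50.93° = 1.2318, n₃/n₂ = tan 62.76° = 1.9425.
n₃/n₁ = 2.3927. Then tan θ_B(1→3) = n₃/n₁, so θ_B(1→3) = arctan(2.3927) = 67.32°.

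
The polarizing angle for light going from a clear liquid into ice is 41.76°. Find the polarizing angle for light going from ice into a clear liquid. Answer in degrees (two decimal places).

θ_B' ≈ 48.24°

tan θ_B' = n₁/n₂ = 1/tan θ_B, so θ_B' = 90° − θ_B.
θ_B' = 90° − 41.76° = 48.24°.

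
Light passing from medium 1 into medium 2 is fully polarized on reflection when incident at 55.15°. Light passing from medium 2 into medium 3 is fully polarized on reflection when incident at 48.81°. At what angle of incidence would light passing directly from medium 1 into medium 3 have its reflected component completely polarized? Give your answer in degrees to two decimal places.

θ_B ≈ 58.64°

tan θ_B(1→2) = n₂/n₁ = tan 55.15° = 1.4361.
tan θ_B(2→3) = n₃/n₂ = tan 48.81° = 1.1427.
So n₃/n₁ = (n₂/n₁)(n₃/n₂) = 1.4361 × 1.1427 = 1.6411.
θ_B(1→3) = arctan(1.6411) = 58.64°.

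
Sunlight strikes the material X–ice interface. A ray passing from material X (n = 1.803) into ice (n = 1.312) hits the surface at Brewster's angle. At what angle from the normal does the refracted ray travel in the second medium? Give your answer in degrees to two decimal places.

tan θ_B = n₂/n₁ = 1.312/1.803 = 0.7277, so θ_B = 36.04°.
The refracted ray is perpendicular to the reflected ray, so θ_t = 90° − θ_B = 53.96°.

θ_t ≈ 53.96°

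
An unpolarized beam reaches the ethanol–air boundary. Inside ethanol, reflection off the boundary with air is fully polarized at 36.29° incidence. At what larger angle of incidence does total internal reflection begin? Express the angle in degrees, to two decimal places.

From Brewster, n₂/n₁ = tan θ_B = tan 36.29° = 0.7343.
Then sin θ_c = n₂/n₁ = 0.7343, so θ_c = arcsin 0.7343 = 47.25°.

θ_c ≈ 47.25°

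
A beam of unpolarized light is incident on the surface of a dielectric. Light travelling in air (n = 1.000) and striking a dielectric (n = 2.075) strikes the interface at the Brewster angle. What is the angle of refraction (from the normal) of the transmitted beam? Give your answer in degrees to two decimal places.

θ_t ≈ 25.73°

tan θ_B = n₂/n₁ = 2.075/1.000 = 2.0750, so θ_B = 64.27°.
At Brewster's angle the reflected and refracted rays are perpendicular, so θ_t = 90° − θ_B = 90° − 64.27° = 25.73°.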